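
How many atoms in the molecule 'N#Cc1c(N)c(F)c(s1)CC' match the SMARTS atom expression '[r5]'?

The query [r5] means: r5 matches atoms in a five-membered ring.
Check the 11 heavy atoms by environment: 1× s (aromatic, in 5-ring) → match; 4× c (aromatic, in 5-ring) → match; 3× C (acyclic) → no; 2× N (acyclic) → no; 1× F (acyclic) → no.
Summing the matching environments: 1 + 4 = 5 matching atoms.

5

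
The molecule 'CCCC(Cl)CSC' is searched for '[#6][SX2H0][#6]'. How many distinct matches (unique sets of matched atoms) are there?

[#6][SX2H0][#6] is the SMARTS for a thioether: an aliphatic sulfur bridging two carbons with no H on the sulfur.
Exactly one fragment in the molecule meets all constraints, giving 1 match.

1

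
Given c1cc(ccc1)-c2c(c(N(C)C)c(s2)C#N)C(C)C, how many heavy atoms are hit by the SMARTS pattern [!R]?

The query [!R] means: !R matches any atom not in a ring.
Check the 19 heavy atoms by environment: 1× s (aromatic, in 5-ring) → no; 4× c (aromatic, in 5-ring) → no; 6× c (aromatic, in 6-ring) → no; 2× N (acyclic) → match; 6× C (acyclic) → match.
Summing the matching environments: 2 + 6 = 8 matching atoms.

8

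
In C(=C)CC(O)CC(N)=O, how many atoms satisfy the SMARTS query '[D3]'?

Check the 9 heavy atoms by environment: 3× C (D2) → no; 2× C (D3) → match; 1× C (D1) → no; 2× O (D1) → no; 1× N (D1) → no.
That gives 2 matching atoms.

2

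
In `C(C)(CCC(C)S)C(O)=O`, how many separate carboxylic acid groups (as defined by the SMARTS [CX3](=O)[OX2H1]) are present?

1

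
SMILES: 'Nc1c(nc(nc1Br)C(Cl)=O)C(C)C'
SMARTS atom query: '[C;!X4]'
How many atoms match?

The query [C;!X4] means: aliphatic carbon that does not have four total connections.
Check the 14 heavy atoms by environment: 2× n (aromatic, X2) → no; 4× c (aromatic, X3) → no; 1× N (X3) → no; 3× C (X4) → no; 1× Br (X1) → no; 1× C (X3) → match; 1× O (X1) → no; 1× Cl (X1) → no.
That gives 1 matching atom.

1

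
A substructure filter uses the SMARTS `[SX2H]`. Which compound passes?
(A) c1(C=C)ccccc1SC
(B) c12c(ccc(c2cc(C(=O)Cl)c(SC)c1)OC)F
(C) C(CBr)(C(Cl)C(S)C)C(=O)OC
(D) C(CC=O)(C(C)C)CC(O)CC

[SX2H] describes an aliphatic sulfur with two connections, one being H (a thiol).
(A) has a methylthio ether (-SCH3) but the sulfur has H0 (bonded to two carbons), not H1.
(B) has a methylthio ether (-SCH3) but the sulfur has H0 (bonded to two carbons), not H1.
(C) contains a thiol (-SH), which satisfies every atom and bond constraint.
(D) has a hydroxyl group (-OH) but it is an -OH, not an -SH.
So the answer is (C).

C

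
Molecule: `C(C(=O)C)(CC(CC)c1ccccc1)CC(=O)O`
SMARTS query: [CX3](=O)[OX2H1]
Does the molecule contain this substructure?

Yes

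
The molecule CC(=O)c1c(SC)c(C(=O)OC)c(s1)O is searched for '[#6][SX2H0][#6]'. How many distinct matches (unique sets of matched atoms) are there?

1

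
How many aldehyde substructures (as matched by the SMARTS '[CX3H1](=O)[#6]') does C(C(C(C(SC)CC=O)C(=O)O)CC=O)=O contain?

3

[CX3H1](=O)[#6] is the SMARTS for an aldehyde: an sp2 carbon with one H, double-bonded to O and single-bonded to carbon.
The molecule carries 3 separate instances of an aldehyde (-CHO) meeting every constraint; each maps to a distinct set of atoms, giving 3 matches.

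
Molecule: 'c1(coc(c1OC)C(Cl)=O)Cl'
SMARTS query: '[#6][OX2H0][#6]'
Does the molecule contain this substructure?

The pattern [#6][OX2H0][#6] describes an aliphatic oxygen bridging two carbons with no H on the oxygen — an ether.
The molecule carries a methoxy ether (-OCH3), whose atoms satisfy every constraint of the query, so the pattern matches.

Yes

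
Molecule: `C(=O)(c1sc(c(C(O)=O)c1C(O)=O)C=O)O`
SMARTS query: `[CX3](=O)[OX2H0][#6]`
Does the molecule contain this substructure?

No

The pattern [CX3](=O)[OX2H0][#6] describes a carbonyl carbon bonded to an oxygen that is itself bonded to carbon (no H on that O) — an ester.
The closest candidate here is a carboxylic acid group (-C(=O)OH), but the singly-bonded O carries H (OX2H1, not H0). No other fragment satisfies the full query, so there is no match.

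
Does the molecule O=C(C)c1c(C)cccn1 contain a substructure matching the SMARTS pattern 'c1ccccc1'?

No

The pattern c1ccccc1 describes six aromatic carbons in a ring — a benzene ring.
The closest candidate here is a methyl group (-CH3), but no six-membered all-carbon aromatic ring is present. No other fragment satisfies the full query, so there is no match.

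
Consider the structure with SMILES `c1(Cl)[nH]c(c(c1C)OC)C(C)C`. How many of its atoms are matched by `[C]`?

5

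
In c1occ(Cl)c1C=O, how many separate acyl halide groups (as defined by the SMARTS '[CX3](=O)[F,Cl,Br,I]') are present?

[CX3](=O)[F,Cl,Br,I] is the SMARTS for an acyl halide: a carbonyl carbon bonded to a halogen.
The molecule has a chloro substituent, but the Cl is not on a carbonyl carbon; nothing else fits, so there are 0 matches.

0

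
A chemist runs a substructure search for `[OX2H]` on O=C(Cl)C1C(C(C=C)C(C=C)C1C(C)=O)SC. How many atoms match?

0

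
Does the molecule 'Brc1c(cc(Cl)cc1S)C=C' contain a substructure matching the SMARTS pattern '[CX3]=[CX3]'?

Yes

The pattern [CX3]=[CX3] describes a non-aromatic C=C double bond between two sp2 carbons — an alkene.
The molecule carries a vinyl group (-CH=CH2), whose atoms satisfy every constraint of the query, so the pattern matches.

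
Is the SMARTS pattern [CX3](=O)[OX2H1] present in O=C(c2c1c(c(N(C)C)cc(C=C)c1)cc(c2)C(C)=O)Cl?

No

The pattern [CX3](=O)[OX2H1] describes an sp2 carbon double-bonded to O and single-bonded to an -OH oxygen — a carboxylic acid.
The closest candidate here is an acyl chloride (-C(=O)Cl), but the carbonyl is bonded to Cl, not to an -OH oxygen. No other fragment satisfies the full query, so there is no match.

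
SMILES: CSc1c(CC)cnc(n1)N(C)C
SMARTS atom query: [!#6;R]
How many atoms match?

The query [!#6;R] means: non-carbon atom that is part of a ring.
Check the 13 heavy atoms by environment: 2× n (aromatic, in 6-ring) → match; 4× c (aromatic, in 6-ring) → no; 1× N (acyclic) → no; 5× C (acyclic) → no; 1× S (acyclic) → no.
That gives 2 matching atoms.

2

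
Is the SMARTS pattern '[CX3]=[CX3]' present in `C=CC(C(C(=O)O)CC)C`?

Yes

The pattern [CX3]=[CX3] describes a non-aromatic C=C double bond between two sp2 carbons — an alkene.
The molecule carries a vinyl group (-CH=CH2), whose atoms satisfy every constraint of the query, so the pattern matches.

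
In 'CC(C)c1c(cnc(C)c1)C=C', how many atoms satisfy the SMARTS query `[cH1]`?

The query [cH1] means: aromatic carbon bearing exactly one hydrogen.
Check the 12 heavy atoms by environment: 1× n (aromatic, H0) → no; 2× c (aromatic, H1) → match; 3× c (aromatic, H0) → no; 2× C (H1) → no; 1× C (H2) → no; 3× C (H3) → no.
That gives 2 matching atoms.

2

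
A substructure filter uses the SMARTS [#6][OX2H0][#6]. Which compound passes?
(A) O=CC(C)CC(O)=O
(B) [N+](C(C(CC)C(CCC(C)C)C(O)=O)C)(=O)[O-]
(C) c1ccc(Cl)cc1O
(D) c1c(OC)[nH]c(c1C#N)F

D

[#6][OX2H0][#6] describes an aliphatic oxygen bridging two carbons with no H on the oxygen (an ether).
(A) has a carboxylic acid group (-C(=O)OH) but the -OH oxygen has H1; the =O is OX1, not OX2.
(B) has a carboxylic acid group (-C(=O)OH) but the -OH oxygen has H1; the =O is OX1, not OX2.
(C) has a hydroxyl group (-OH) but the oxygen has H1, not H0 bridging two carbons.
(D) contains a methoxy ether (-OCH3), which satisfies every atom and bond constraint.
So the answer is (D).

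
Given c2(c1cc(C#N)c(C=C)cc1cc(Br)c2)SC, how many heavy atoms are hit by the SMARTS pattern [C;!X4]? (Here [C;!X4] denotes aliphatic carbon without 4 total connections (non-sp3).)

3

The query [C;!X4] means: aliphatic carbon that does not have four total connections.
Check the 17 heavy atoms by environment: 10× c (aromatic, X3) → no; 2× C (X3) → match; 1× Br (X1) → no; 1× S (X2) → no; 1× C (X4) → no; 1× C (X2) → match; 1× N (X1) → no.
Summing the matching environments: 2 + 1 = 3 matching atoms.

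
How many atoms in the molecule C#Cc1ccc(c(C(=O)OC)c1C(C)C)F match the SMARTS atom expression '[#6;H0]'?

6

The query [#6;H0] means: any carbon with no attached hydrogen.
Check the 16 heavy atoms by environment: 4× c (aromatic, H0) → match; 2× c (aromatic, H1) → no; 2× C (H1) → no; 3× C (H3) → no; 2× C (H0) → match; 2× O (H0) → no; 1× F (H0) → no.
Summing the matching environments: 4 + 2 = 6 matching atoms.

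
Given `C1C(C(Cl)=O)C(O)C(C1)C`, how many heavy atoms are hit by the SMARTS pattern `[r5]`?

The query [r5] means: r5 matches atoms in a five-membered ring.
Check the 10 heavy atoms by environment: 5× C (in 5-ring) → match; 2× O (acyclic) → no; 2× C (acyclic) → no; 1× Cl (acyclic) → no.
That gives 5 matching atoms.

5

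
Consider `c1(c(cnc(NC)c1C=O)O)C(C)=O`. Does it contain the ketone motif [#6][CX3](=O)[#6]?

Yes

The pattern [#6][CX3](=O)[#6] describes a carbonyl carbon (no H) flanked by two carbons — a ketone.
The molecule carries an acetyl/ketone group (-C(=O)CH3), whose atoms satisfy every constraint of the query, so the pattern matches.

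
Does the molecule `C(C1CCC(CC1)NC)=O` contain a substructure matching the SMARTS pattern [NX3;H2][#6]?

No

The pattern [NX3;H2][#6] describes a trivalent nitrogen with two H attached to carbon — a primary amine.
The closest candidate here is an N-methylamino group (-NHCH3), but the nitrogen bears two carbons and only one H (H1), not H2. No other fragment satisfies the full query, so there is no match.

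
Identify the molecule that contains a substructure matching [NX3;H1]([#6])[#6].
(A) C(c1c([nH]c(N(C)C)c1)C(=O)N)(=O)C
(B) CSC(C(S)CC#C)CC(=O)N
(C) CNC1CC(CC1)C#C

[NX3;H1]([#6])[#6] describes a trivalent nitrogen with one H, bonded to two carbons (a secondary amine).
(A) has a primary amide (-C(=O)NH2) but the -C(=O)NH2 nitrogen has H2, not H1.
(B) has a primary amide (-C(=O)NH2) but the -C(=O)NH2 nitrogen has H2, not H1.
(C) contains an N-methylamino group (-NHCH3), which satisfies every atom and bond constraint.
So the answer is (C).

C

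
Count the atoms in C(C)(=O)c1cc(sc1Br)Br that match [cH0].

3

The query [cH0] means: aromatic carbon with no attached hydrogen (substituted or ring-fusion).
Check the 10 heavy atoms by environment: 1× s (aromatic, H0) → no; 3× c (aromatic, H0) → match; 1× c (aromatic, H1) → no; 2× Br (H0) → no; 1× C (H0) → no; 1× O (H0) → no; 1× C (H3) → no.
That gives 3 matching atoms.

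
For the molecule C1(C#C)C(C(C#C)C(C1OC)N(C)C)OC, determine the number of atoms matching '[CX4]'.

Check the 16 heavy atoms by environment: 9× C (X4) → match; 4× C (X2) → no; 2× O (X2) → no; 1× N (X3) → no.
That gives 9 matching atoms.

9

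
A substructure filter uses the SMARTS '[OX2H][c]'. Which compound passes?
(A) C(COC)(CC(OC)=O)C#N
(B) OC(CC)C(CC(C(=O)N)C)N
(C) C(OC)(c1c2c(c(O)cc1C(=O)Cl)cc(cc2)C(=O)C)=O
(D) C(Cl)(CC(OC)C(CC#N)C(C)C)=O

C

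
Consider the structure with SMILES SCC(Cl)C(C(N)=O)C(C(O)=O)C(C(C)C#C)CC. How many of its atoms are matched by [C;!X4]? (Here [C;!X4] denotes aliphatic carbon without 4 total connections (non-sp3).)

4

The query [C;!X4] means: aliphatic carbon that does not have four total connections.
Check the 19 heavy atoms by environment: 9× C (X4) → no; 2× C (X3) → match; 2× O (X1) → no; 1× O (X2) → no; 2× C (X2) → match; 1× S (X2) → no; 1× Cl (X1) → no; 1× N (X3) → no.
Summing the matching environments: 2 + 2 = 4 matching atoms.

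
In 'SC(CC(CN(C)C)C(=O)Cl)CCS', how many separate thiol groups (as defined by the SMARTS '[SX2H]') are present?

2

[SX2H] is the SMARTS for a thiol: an aliphatic sulfur with two connections, one being H.
The molecule carries 2 separate instances of a thiol (-SH) meeting every constraint; each maps to a distinct set of atoms, giving 2 matches.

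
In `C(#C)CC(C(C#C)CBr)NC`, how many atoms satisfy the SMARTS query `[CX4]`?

5

Check the 11 heavy atoms by environment: 5× C (X4) → match; 1× Br (X1) → no; 4× C (X2) → no; 1× N (X3) → no.
That gives 5 matching atoms.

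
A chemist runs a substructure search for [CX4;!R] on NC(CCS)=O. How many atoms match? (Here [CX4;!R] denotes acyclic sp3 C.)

The query [CX4;!R] means: aliphatic carbon with four total connections, not in a ring.
Check the 6 heavy atoms by environment: 2× C (X4, acyclic) → match; 1× S (X2, acyclic) → no; 1× C (X3, acyclic) → no; 1× O (X1, acyclic) → no; 1× N (X3, acyclic) → no.
That gives 2 matching atoms.

2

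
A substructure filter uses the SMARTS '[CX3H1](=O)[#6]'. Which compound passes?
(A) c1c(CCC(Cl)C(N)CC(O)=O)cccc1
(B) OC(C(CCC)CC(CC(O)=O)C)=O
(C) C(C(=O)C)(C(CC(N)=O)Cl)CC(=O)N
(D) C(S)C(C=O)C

D

[CX3H1](=O)[#6] describes an sp2 carbon with one H, double-bonded to O and single-bonded to carbon (an aldehyde).
(A) has a carboxylic acid group (-C(=O)OH) but the carbonyl carbon has H0 and is bonded to O, not H1.
(B) has a carboxylic acid group (-C(=O)OH) but the carbonyl carbon has H0 and is bonded to O, not H1.
(C) has an acetyl/ketone group (-C(=O)CH3) but the carbonyl carbon has H0 (two carbon neighbours), not H1.
(D) contains an aldehyde (-CHO), which satisfies every atom and bond constraint.
So the answer is (D).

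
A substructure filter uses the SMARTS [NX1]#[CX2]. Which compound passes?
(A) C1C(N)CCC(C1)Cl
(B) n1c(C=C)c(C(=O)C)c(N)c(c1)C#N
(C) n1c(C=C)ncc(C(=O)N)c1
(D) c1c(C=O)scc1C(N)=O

[NX1]#[CX2] describes a nitrogen triple-bonded to a two-connected carbon (a nitrile).
(A) has a primary amino group (-NH2) but the nitrogen is NX3 (three connections), not NX1 triple-bonded.
(B) contains a nitrile (-C#N), which satisfies every atom and bond constraint.
(C) has a primary amide (-C(=O)NH2) but the nitrogen is NX3, not NX1.
(D) has a primary amide (-C(=O)NH2) but the nitrogen is NX3, not NX1.
So the answer is (B).

B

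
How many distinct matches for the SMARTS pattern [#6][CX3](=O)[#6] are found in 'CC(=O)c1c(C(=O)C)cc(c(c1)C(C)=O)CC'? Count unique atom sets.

3

[#6][CX3](=O)[#6] is the SMARTS for a ketone: a carbonyl carbon (no H) flanked by two carbons.
The molecule carries 3 separate instances of an acetyl/ketone group (-C(=O)CH3) meeting every constraint; each maps to a distinct set of atoms, giving 3 matches.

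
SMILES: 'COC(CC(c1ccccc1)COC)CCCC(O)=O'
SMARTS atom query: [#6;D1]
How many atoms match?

2

The query [#6;D1] means: carbon bonded to exactly one heavy atom.
Check the 20 heavy atoms by environment: 5× C (D2) → no; 3× C (D3) → no; 1× c (aromatic, D3) → no; 5× c (aromatic, D2) → no; 2× O (D2) → no; 2× C (D1) → match; 2× O (D1) → no.
That gives 2 matching atoms.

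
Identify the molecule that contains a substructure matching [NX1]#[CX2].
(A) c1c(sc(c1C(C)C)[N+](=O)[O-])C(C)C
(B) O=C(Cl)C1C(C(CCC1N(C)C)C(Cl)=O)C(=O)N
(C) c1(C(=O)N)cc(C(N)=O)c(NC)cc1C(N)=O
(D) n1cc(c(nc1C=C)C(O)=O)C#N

D

[NX1]#[CX2] describes a nitrogen triple-bonded to a two-connected carbon (a nitrile).
(A) has a nitro group (-[N+](=O)[O-]) but there is no C#N triple bond.
(B) has a primary amide (-C(=O)NH2) but the nitrogen is NX3, not NX1.
(C) has a primary amide (-C(=O)NH2) but the nitrogen is NX3, not NX1.
(D) contains a nitrile (-C#N), which satisfies every atom and bond constraint.
So the answer is (D).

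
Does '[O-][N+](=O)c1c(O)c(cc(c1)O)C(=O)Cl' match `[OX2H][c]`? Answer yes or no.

Yes

The pattern [OX2H][c] describes a hydroxyl oxygen attached to an aromatic carbon — a phenol.
The molecule carries a hydroxyl group (-OH), whose atoms satisfy every constraint of the query, so the pattern matches.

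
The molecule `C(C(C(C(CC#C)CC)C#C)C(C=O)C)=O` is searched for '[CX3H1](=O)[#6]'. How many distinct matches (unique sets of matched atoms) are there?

[CX3H1](=O)[#6] is the SMARTS for an aldehyde: an sp2 carbon with one H, double-bonded to O and single-bonded to carbon.
The molecule carries 2 separate instances of an aldehyde (-CHO) meeting every constraint; each maps to a distinct set of atoms, giving 2 matches.

2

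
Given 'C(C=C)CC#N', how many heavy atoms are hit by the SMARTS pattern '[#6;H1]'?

The query [#6;H1] means: any carbon bearing exactly one hydrogen.
Check the 6 heavy atoms by environment: 3× C (H2) → no; 1× C (H1) → match; 1× C (H0) → no; 1× N (H0) → no.
That gives 1 matching atom.

1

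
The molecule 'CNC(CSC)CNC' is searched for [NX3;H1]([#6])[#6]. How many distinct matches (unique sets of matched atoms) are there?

[NX3;H1]([#6])[#6] is the SMARTS for a secondary amine: a trivalent nitrogen with one H, bonded to two carbons.
The molecule carries 2 separate instances of an N-methylamino group (-NHCH3) meeting every constraint; each maps to a distinct set of atoms, giving 2 matches.

2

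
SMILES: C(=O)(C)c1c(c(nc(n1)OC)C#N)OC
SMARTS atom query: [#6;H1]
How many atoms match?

The query [#6;H1] means: any carbon bearing exactly one hydrogen.
Check the 15 heavy atoms by environment: 2× n (aromatic, H0) → no; 4× c (aromatic, H0) → no; 2× C (H0) → no; 3× O (H0) → no; 3× C (H3) → no; 1× N (H0) → no.
No environment satisfies the query, so 0 matching atoms.

0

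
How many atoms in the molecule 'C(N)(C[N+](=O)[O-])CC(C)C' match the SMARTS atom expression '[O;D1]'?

2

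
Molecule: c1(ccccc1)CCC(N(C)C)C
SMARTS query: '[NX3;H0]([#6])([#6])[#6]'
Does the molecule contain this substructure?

Yes

The pattern [NX3;H0]([#6])([#6])[#6] describes a trivalent nitrogen with no H, bonded to three carbons — a tertiary amine.
The molecule carries a dimethylamino group (-N(CH3)2), whose atoms satisfy every constraint of the query, so the pattern matches.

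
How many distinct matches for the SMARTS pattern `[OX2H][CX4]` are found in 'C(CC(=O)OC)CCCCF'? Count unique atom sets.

[OX2H][CX4] is the SMARTS for an aliphatic alcohol: a hydroxyl oxygen bound to an sp3 (X4) carbon.
No fragment in the molecule satisfies every constraint, giving 0 matches.

0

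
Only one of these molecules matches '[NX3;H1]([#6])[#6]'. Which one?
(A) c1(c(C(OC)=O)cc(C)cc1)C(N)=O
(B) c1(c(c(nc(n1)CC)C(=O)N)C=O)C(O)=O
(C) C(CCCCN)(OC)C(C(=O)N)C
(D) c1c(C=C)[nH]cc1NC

D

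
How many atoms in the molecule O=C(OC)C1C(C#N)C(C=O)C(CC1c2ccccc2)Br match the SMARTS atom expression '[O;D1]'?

Check the 21 heavy atoms by environment: 6× C (D3) → no; 3× C (D2) → no; 1× Br (D1) → no; 1× N (D1) → no; 1× c (aromatic, D3) → no; 5× c (aromatic, D2) → no; 2× O (D1) → match; 1× O (D2) → no; 1× C (D1) → no.
That gives 2 matching atoms.

2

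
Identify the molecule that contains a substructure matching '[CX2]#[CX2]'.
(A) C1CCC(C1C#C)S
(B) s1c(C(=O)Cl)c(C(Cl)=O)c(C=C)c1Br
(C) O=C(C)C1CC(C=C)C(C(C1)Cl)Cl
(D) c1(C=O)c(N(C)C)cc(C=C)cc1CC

[CX2]#[CX2] describes a carbon-carbon triple bond (an alkyne).
(A) contains an ethynyl group (-C#CH), which satisfies every atom and bond constraint.
(B) has a vinyl group (-CH=CH2) but the C=C is a double bond; both carbons are CX3, not CX2.
(C) has a vinyl group (-CH=CH2) but the C=C is a double bond; both carbons are CX3, not CX2.
(D) has a vinyl group (-CH=CH2) but the C=C is a double bond; both carbons are CX3, not CX2.
So the answer is (A).

A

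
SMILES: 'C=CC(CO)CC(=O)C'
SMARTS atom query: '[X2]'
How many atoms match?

Check the 9 heavy atoms by environment: 4× C (X4) → no; 3× C (X3) → no; 1× O (X1) → no; 1× O (X2) → match.
That gives 1 matching atom.

1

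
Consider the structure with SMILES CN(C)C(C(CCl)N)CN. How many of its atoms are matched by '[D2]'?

Check the 10 heavy atoms by environment: 2× C (D2) → match; 2× C (D3) → no; 2× N (D1) → no; 1× N (D3) → no; 2× C (D1) → no; 1× Cl (D1) → no.
That gives 2 matching atoms.

2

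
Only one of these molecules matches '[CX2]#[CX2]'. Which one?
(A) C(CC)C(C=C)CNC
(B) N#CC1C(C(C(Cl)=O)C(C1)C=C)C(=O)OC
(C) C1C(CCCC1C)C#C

[CX2]#[CX2] describes a carbon-carbon triple bond (an alkyne).
(A) has a vinyl group (-CH=CH2) but the C=C is a double bond; both carbons are CX3, not CX2.
(B) has a nitrile (-C#N) but the triple bond is C#N, not C#C.
(C) contains an ethynyl group (-C#CH), which satisfies every atom and bond constraint.
So the answer is (C).

C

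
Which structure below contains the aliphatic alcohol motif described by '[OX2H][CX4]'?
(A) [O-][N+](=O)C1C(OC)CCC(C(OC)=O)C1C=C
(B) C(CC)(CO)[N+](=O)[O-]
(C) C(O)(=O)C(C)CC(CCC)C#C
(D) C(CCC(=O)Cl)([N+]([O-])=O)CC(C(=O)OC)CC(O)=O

B

[OX2H][CX4] describes a hydroxyl oxygen bound to an sp3 (X4) carbon (an aliphatic alcohol).
(A) has a methoxy ether (-OCH3) but the oxygen has H0 (ether), not H1.
(B) contains a hydroxyl group (-OH), which satisfies every atom and bond constraint.
(C) has a carboxylic acid group (-C(=O)OH) but the -OH is on a CX3 carbonyl carbon, not a CX4 carbon.
(D) has a carboxylic acid group (-C(=O)OH) but the -OH is on a CX3 carbonyl carbon, not a CX4 carbon.
So the answer is (B).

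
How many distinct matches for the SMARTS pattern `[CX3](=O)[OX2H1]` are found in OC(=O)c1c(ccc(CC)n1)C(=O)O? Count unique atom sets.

[CX3](=O)[OX2H1] is the SMARTS for a carboxylic acid: an sp2 carbon double-bonded to O and single-bonded to an -OH oxygen.
The molecule carries 2 separate instances of a carboxylic acid group (-C(=O)OH) meeting every constraint; each maps to a distinct set of atoms, giving 2 matches.

2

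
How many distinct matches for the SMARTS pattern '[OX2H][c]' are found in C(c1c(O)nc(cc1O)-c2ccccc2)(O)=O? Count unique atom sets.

2

[OX2H][c] is the SMARTS for a phenol: a hydroxyl oxygen attached to an aromatic carbon.
The molecule carries 2 separate instances of a hydroxyl group (-OH) meeting every constraint; each maps to a distinct set of atoms, giving 2 matches.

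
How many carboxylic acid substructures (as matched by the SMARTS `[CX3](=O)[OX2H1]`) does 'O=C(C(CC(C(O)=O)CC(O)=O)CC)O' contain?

3

[CX3](=O)[OX2H1] is the SMARTS for a carboxylic acid: an sp2 carbon double-bonded to O and single-bonded to an -OH oxygen.
The molecule carries 3 separate instances of a carboxylic acid group (-C(=O)OH) meeting every constraint; each maps to a distinct set of atoms, giving 3 matches.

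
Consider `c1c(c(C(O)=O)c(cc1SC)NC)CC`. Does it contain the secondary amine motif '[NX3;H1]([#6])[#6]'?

The pattern [NX3;H1]([#6])[#6] describes a trivalent nitrogen with one H, bonded to two carbons — a secondary amine.
The molecule carries an N-methylamino group (-NHCH3), whose atoms satisfy every constraint of the query, so the pattern matches.

Yes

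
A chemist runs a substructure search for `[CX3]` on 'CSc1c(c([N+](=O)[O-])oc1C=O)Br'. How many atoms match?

The query [CX3] means: C with X3: aliphatic carbon with exactly 3 total connections.
Check the 13 heavy atoms by environment: 1× o (aromatic, X2) → no; 4× c (aromatic, X3) → no; 1× N (charge +1, X3) → no; 1× O (charge -1, X1) → no; 2× O (X1) → no; 1× C (X3) → match; 1× S (X2) → no; 1× C (X4) → no; 1× Br (X1) → no.
That gives 1 matching atom.

1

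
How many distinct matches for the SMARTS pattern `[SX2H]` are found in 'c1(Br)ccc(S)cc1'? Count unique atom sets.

[SX2H] is the SMARTS for a thiol: an aliphatic sulfur with two connections, one being H.
Exactly one fragment in the molecule meets all constraints, giving 1 match.

1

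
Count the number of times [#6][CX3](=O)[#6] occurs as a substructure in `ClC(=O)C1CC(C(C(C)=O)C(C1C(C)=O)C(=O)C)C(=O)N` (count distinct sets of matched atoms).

[#6][CX3](=O)[#6] is the SMARTS for a ketone: a carbonyl carbon (no H) flanked by two carbons.
The molecule carries 3 separate instances of an acetyl/ketone group (-C(=O)CH3) meeting every constraint; each maps to a distinct set of atoms, giving 3 matches.

3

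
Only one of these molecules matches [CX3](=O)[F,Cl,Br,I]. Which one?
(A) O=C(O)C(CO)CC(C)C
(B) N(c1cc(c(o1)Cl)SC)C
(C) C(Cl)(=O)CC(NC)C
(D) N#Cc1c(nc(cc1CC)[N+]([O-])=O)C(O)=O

C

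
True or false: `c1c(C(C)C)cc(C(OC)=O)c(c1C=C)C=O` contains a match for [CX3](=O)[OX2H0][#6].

The pattern [CX3](=O)[OX2H0][#6] describes a carbonyl carbon bonded to an oxygen that is itself bonded to carbon (no H on that O) — an ester.
The molecule carries a methyl-ester group (-C(=O)OCH3), whose atoms satisfy every constraint of the query, so the pattern matches.

True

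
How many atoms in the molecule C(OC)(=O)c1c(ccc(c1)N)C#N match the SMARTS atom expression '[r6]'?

6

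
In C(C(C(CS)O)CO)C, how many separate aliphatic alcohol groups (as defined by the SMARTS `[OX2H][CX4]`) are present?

[OX2H][CX4] is the SMARTS for an aliphatic alcohol: a hydroxyl oxygen bound to an sp3 (X4) carbon.
The molecule carries 2 separate instances of a hydroxyl group (-OH) meeting every constraint; each maps to a distinct set of atoms, giving 2 matches.

2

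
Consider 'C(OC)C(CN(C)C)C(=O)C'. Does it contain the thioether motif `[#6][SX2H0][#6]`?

The pattern [#6][SX2H0][#6] describes an aliphatic sulfur bridging two carbons with no H on the sulfur — a thioether.
The closest candidate here is a methoxy ether (-OCH3), but the bridging atom is O, not S. No other fragment satisfies the full query, so there is no match.

No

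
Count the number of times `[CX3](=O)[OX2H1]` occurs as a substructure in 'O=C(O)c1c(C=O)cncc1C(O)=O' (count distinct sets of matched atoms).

2

[CX3](=O)[OX2H1] is the SMARTS for a carboxylic acid: an sp2 carbon double-bonded to O and single-bonded to an -OH oxygen.
The molecule carries 2 separate instances of a carboxylic acid group (-C(=O)OH) meeting every constraint; each maps to a distinct set of atoms, giving 2 matches.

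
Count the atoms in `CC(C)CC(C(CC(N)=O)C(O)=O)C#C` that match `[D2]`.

3

The query [D2] means: atom with exactly two heavy-atom neighbours.
Check the 15 heavy atoms by environment: 3× C (D2) → match; 5× C (D3) → no; 3× O (D1) → no; 3× C (D1) → no; 1× N (D1) → no.
That gives 3 matching atoms.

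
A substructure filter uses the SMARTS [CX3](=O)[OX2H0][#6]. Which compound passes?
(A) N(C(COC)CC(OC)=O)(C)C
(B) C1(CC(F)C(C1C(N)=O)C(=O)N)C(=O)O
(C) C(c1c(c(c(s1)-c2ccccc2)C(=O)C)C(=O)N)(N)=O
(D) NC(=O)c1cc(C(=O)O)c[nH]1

[CX3](=O)[OX2H0][#6] describes a carbonyl carbon bonded to an oxygen that is itself bonded to carbon (no H on that O) (an ester).
(A) contains a methyl-ester group (-C(=O)OCH3), which satisfies every atom and bond constraint.
(B) has a primary amide (-C(=O)NH2) but the carbonyl is bonded to N, not to an O-C linkage.
(C) has a primary amide (-C(=O)NH2) but the carbonyl is bonded to N, not to an O-C linkage.
(D) has a primary amide (-C(=O)NH2) but the carbonyl is bonded to N, not to an O-C linkage.
So the answer is (A).

A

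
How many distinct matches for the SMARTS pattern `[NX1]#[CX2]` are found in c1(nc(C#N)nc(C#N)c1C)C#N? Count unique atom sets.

[NX1]#[CX2] is the SMARTS for a nitrile: a nitrogen triple-bonded to a two-connected carbon.
The molecule carries 3 separate instances of a nitrile (-C#N) meeting every constraint; each maps to a distinct set of atoms, giving 3 matches.

3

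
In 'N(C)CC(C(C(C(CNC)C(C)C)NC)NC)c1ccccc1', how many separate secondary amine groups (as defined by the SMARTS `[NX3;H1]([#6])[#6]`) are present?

[NX3;H1]([#6])[#6] is the SMARTS for a secondary amine: a trivalent nitrogen with one H, bonded to two carbons.
The molecule carries 4 separate instances of an N-methylamino group (-NHCH3) meeting every constraint; each maps to a distinct set of atoms, giving 4 matches.

4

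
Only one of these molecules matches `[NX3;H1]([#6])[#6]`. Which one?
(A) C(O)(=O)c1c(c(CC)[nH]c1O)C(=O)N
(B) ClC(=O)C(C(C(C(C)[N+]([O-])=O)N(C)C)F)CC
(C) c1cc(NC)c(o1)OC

C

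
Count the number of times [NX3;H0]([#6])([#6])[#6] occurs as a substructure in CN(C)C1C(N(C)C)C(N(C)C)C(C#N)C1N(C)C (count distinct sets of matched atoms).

[NX3;H0]([#6])([#6])[#6] is the SMARTS for a tertiary amine: a trivalent nitrogen with no H, bonded to three carbons.
The molecule carries 4 separate instances of a dimethylamino group (-N(CH3)2) meeting every constraint; each maps to a distinct set of atoms, giving 4 matches.

4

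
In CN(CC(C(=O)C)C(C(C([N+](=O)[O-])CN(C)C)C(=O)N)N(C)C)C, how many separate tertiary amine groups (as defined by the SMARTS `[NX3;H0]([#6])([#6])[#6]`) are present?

3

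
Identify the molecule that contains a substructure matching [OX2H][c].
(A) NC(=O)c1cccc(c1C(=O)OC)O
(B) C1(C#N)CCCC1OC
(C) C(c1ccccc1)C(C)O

[OX2H][c] describes a hydroxyl oxygen attached to an aromatic carbon (a phenol).
(A) contains a hydroxyl group (-OH), which satisfies every atom and bond constraint.
(B) has a methoxy ether (-OCH3) but the oxygen has H0, not H1.
(C) has a hydroxyl group (-OH) but the -OH is on an aliphatic carbon, not an aromatic c.
So the answer is (A).

A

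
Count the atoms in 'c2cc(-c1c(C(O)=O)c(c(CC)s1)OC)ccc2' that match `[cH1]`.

5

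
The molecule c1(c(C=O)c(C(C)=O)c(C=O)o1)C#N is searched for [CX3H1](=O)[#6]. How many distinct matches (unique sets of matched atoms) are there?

[CX3H1](=O)[#6] is the SMARTS for an aldehyde: an sp2 carbon with one H, double-bonded to O and single-bonded to carbon.
The molecule carries 2 separate instances of an aldehyde (-CHO) meeting every constraint; each maps to a distinct set of atoms, giving 2 matches.

2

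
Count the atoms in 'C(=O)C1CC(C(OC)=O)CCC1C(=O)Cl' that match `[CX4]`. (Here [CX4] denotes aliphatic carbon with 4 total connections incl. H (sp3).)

7

The query [CX4] means: C with X4: aliphatic carbon with exactly 4 total connections (bonds + H).
Check the 15 heavy atoms by environment: 7× C (X4) → match; 3× C (X3) → no; 3× O (X1) → no; 1× O (X2) → no; 1× Cl (X1) → no.
That gives 7 matching atoms.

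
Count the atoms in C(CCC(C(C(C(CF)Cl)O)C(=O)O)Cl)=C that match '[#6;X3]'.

3

The query [#6;X3] means: any carbon (aromatic or not) with three total connections.
Check the 16 heavy atoms by environment: 7× C (X4) → no; 2× Cl (X1) → no; 1× F (X1) → no; 3× C (X3) → match; 1× O (X1) → no; 2× O (X2) → no.
That gives 3 matching atoms.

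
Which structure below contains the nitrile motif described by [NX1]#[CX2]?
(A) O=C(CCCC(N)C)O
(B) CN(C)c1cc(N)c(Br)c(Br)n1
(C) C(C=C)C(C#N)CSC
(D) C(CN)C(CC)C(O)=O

[NX1]#[CX2] describes a nitrogen triple-bonded to a two-connected carbon (a nitrile).
(A) has a primary amino group (-NH2) but the nitrogen is NX3 (three connections), not NX1 triple-bonded.
(B) has a primary amino group (-NH2) but the nitrogen is NX3 (three connections), not NX1 triple-bonded.
(C) contains a nitrile (-C#N), which satisfies every atom and bond constraint.
(D) has a primary amino group (-NH2) but the nitrogen is NX3 (three connections), not NX1 triple-bonded.
So the answer is (C).

C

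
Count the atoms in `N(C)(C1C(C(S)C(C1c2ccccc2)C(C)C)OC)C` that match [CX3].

0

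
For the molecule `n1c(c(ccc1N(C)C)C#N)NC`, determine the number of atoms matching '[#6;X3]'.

5

The query [#6;X3] means: any carbon (aromatic or not) with three total connections.
Check the 13 heavy atoms by environment: 1× n (aromatic, X2) → no; 5× c (aromatic, X3) → match; 2× N (X3) → no; 3× C (X4) → no; 1× C (X2) → no; 1× N (X1) → no.
That gives 5 matching atoms.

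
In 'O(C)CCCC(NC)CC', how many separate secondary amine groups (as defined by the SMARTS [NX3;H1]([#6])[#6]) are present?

[NX3;H1]([#6])[#6] is the SMARTS for a secondary amine: a trivalent nitrogen with one H, bonded to two carbons.
Exactly one fragment in the molecule meets all constraints, giving 1 match.

1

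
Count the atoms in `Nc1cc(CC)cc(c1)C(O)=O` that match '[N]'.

The query [N] means: uppercase N matches aliphatic (non-aromatic) nitrogen only.
Check the 12 heavy atoms by environment: 6× c (aromatic) → no; 3× C → no; 1× N → match; 2× O → no.
That gives 1 matching atom.

1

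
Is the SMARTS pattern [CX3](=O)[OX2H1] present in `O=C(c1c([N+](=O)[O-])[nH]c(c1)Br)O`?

The pattern [CX3](=O)[OX2H1] describes an sp2 carbon double-bonded to O and single-bonded to an -OH oxygen — a carboxylic acid.
The molecule carries a carboxylic acid group (-C(=O)OH), whose atoms satisfy every constraint of the query, so the pattern matches.

Yes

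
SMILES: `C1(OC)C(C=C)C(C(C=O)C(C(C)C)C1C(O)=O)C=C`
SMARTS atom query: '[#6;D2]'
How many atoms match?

Check the 20 heavy atoms by environment: 8× C (D3) → no; 3× C (D2) → match; 5× C (D1) → no; 1× O (D2) → no; 3× O (D1) → no.
That gives 3 matching atoms.

3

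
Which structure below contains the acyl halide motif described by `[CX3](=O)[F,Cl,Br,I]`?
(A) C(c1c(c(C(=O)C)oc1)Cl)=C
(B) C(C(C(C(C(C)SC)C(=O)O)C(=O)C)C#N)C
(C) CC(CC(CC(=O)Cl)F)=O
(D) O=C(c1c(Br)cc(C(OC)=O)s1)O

C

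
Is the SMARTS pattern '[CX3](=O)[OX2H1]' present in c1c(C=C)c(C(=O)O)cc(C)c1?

Yes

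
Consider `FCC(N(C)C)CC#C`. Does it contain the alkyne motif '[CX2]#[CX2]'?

The pattern [CX2]#[CX2] describes a carbon-carbon triple bond — an alkyne.
The molecule carries an ethynyl group (-C#CH), whose atoms satisfy every constraint of the query, so the pattern matches.

Yes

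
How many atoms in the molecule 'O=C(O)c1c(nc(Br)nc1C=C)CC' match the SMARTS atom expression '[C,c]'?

The query [C,c] means: comma = OR; matches aliphatic or aromatic carbon — same as #6.
Check the 14 heavy atoms by environment: 2× n (aromatic) → no; 4× c (aromatic) → match; 5× C → match; 1× Br → no; 2× O → no.
Summing the matching environments: 4 + 5 = 9 matching atoms.

9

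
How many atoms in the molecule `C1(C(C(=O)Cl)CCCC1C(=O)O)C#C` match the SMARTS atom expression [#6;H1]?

4

The query [#6;H1] means: any carbon bearing exactly one hydrogen.
Check the 14 heavy atoms by environment: 3× C (H2) → no; 4× C (H1) → match; 3× C (H0) → no; 2× O (H0) → no; 1× Cl (H0) → no; 1× O (H1) → no.
That gives 4 matching atoms.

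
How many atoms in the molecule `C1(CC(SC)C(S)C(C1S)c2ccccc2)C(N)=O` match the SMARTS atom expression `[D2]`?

7

Check the 19 heavy atoms by environment: 1× C (D2) → match; 6× C (D3) → no; 1× O (D1) → no; 1× N (D1) → no; 2× S (D1) → no; 1× c (aromatic, D3) → no; 5× c (aromatic, D2) → match; 1× S (D2) → match; 1× C (D1) → no.
Summing the matching environments: 1 + 5 + 1 = 7 matching atoms.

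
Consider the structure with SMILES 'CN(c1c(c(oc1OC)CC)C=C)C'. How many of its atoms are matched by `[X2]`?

2

The query [X2] means: any atom with exactly two total connections (bonds + H).
Check the 14 heavy atoms by environment: 1× o (aromatic, X2) → match; 4× c (aromatic, X3) → no; 1× O (X2) → match; 5× C (X4) → no; 1× N (X3) → no; 2× C (X3) → no.
Summing the matching environments: 1 + 1 = 2 matching atoms.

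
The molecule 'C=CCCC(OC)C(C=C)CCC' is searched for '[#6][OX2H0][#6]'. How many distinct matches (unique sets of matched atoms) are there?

1

[#6][OX2H0][#6] is the SMARTS for an ether: an aliphatic oxygen bridging two carbons with no H on the oxygen.
Exactly one fragment in the molecule meets all constraints, giving 1 match.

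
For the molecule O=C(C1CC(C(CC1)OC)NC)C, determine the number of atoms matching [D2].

5

Check the 13 heavy atoms by environment: 4× C (D3) → no; 3× C (D2) → match; 1× O (D2) → match; 3× C (D1) → no; 1× O (D1) → no; 1× N (D2) → match.
Summing the matching environments: 3 + 1 + 1 = 5 matching atoms.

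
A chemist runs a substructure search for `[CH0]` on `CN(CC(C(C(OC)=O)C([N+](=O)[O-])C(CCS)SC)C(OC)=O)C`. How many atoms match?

The query [CH0] means: aliphatic carbon with no attached hydrogen.
Check the 24 heavy atoms by environment: 3× C (H2) → no; 4× C (H1) → no; 1× S (H0) → no; 5× C (H3) → no; 1× N (H0) → no; 1× S (H1) → no; 1× N (charge +1, H0) → no; 1× O (charge -1, H0) → no; 5× O (H0) → no; 2× C (H0) → match.
That gives 2 matching atoms.

2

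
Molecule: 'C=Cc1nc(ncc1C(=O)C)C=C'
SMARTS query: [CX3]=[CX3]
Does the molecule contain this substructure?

Yes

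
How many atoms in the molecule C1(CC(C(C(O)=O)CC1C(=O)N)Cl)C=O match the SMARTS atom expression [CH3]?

0

Check the 15 heavy atoms by environment: 5× C (H1) → no; 2× C (H2) → no; 2× C (H0) → no; 3× O (H0) → no; 1× N (H2) → no; 1× O (H1) → no; 1× Cl (H0) → no.
No environment satisfies the query, so 0 matching atoms.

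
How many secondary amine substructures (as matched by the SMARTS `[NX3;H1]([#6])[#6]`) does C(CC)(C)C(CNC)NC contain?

2

[NX3;H1]([#6])[#6] is the SMARTS for a secondary amine: a trivalent nitrogen with one H, bonded to two carbons.
The molecule carries 2 separate instances of an N-methylamino group (-NHCH3) meeting every constraint; each maps to a distinct set of atoms, giving 2 matches.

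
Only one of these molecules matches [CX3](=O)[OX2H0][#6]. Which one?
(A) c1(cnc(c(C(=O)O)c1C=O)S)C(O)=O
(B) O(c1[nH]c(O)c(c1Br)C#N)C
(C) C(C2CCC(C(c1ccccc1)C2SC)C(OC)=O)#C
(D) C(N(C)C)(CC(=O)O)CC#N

C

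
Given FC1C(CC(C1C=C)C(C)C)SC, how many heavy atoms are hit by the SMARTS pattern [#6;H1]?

Check the 13 heavy atoms by environment: 6× C (H1) → match; 2× C (H2) → no; 1× S (H0) → no; 3× C (H3) → no; 1× F (H0) → no.
That gives 6 matching atoms.

6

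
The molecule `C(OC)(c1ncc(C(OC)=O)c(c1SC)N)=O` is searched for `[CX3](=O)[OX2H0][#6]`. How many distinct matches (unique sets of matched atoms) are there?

[CX3](=O)[OX2H0][#6] is the SMARTS for an ester: a carbonyl carbon bonded to an oxygen that is itself bonded to carbon (no H on that O).
The molecule carries 2 separate instances of a methyl-ester group (-C(=O)OCH3) meeting every constraint; each maps to a distinct set of atoms, giving 2 matches.

2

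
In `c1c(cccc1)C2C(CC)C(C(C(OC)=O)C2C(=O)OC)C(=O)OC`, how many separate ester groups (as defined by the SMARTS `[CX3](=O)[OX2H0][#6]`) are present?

[CX3](=O)[OX2H0][#6] is the SMARTS for an ester: a carbonyl carbon bonded to an oxygen that is itself bonded to carbon (no H on that O).
The molecule carries 3 separate instances of a methyl-ester group (-C(=O)OCH3) meeting every constraint; each maps to a distinct set of atoms, giving 3 matches.

3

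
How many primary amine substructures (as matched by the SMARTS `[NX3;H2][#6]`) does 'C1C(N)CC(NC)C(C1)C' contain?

[NX3;H2][#6] is the SMARTS for a primary amine: a trivalent nitrogen with two H attached to carbon.
Exactly one fragment in the molecule meets all constraints, giving 1 match.

1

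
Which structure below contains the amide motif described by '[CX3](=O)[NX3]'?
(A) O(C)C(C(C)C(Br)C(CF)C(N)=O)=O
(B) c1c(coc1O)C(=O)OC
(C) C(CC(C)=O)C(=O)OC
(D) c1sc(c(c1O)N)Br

[CX3](=O)[NX3] describes a carbonyl carbon bonded to a trivalent nitrogen (an amide).
(A) contains a primary amide (-C(=O)NH2), which satisfies every atom and bond constraint.
(B) has a methyl-ester group (-C(=O)OCH3) but the carbonyl is bonded to O, not to an NX3 nitrogen.
(C) has a methyl-ester group (-C(=O)OCH3) but the carbonyl is bonded to O, not to an NX3 nitrogen.
(D) has a primary amino group (-NH2) but the -NH2 is not attached to a carbonyl carbon.
So the answer is (A).

A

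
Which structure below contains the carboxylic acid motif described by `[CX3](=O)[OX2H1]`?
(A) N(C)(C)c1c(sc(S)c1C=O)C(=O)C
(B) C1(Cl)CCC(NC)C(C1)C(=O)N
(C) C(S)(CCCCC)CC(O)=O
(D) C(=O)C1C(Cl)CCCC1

C

[CX3](=O)[OX2H1] describes an sp2 carbon double-bonded to O and single-bonded to an -OH oxygen (a carboxylic acid).
(A) has an aldehyde (-CHO) but there is no singly-bonded oxygen on the carbonyl carbon.
(B) has a primary amide (-C(=O)NH2) but the carbonyl is bonded to N, not to an -OH oxygen.
(C) contains a carboxylic acid group (-C(=O)OH), which satisfies every atom and bond constraint.
(D) has an aldehyde (-CHO) but there is no singly-bonded oxygen on the carbonyl carbon.
So the answer is (C).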